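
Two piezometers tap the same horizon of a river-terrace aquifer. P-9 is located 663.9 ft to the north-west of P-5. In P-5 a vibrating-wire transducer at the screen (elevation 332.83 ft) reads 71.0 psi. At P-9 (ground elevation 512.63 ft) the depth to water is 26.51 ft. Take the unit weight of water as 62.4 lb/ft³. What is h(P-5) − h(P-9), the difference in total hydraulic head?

Pressure head at P-5: ψ = 144·P/γ = 144 × 71.0 / 62.4 = 163.85 ft.
Total head at P-5: h = z + ψ = 332.83 + 163.85 = 496.68 ft.
Total head at P-9: h = 512.63 − 26.51 = 486.12 ft.
Head difference: h(P-5) − h(P-9) = 496.68 − 486.12 = 10.56 ft.

Δh ≈ 10.56 ft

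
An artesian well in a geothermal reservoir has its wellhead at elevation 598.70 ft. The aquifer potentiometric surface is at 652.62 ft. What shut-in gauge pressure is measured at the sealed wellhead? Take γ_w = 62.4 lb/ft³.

Head above the cap: Δh = 652.62 − 598.70 = 53.92 ft.
P = γΔh/144 = 62.4 × 53.92 / 144 = 23.4 psi.

P ≈ 23.4 psi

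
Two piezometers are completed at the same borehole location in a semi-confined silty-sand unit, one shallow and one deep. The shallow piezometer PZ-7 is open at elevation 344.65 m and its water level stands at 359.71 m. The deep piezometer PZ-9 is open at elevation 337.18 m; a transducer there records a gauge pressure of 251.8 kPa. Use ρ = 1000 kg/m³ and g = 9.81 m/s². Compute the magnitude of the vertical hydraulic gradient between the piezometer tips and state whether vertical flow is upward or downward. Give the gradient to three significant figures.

|i_v| ≈ 0.420; vertical flow is upward

Total head at PZ-7: h = 359.71 m (water level in the standpipe).
Pressure head at PZ-9: ψ = P/(ρg) = 251.8×1000 / (1000 × 9.81) = 25.67 m.
Total head at PZ-9: h = z + ψ = 337.18 + 25.67 = 362.85 m.
Δh = h(PZ-7) − h(PZ-9) = 359.71 − 362.85 = -3.14 m.
Vertical separation Δz = 344.65 − 337.18 = 7.47 m.
|i_v| = |Δh| / Δz = 3.14 / 7.47 = 0.420.
Head is higher in the deep piezometer, so vertical flow is upward (discharge condition).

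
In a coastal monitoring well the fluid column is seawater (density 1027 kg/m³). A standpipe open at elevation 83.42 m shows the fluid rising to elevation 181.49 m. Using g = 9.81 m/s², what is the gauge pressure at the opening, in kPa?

P ≈ 988 kPa

Pressure head ψ = h − z = 181.49 − 83.42 = 98.07 m.
P = ρgψ = 1027 × 9.81 × 98.07 = 988043 Pa ≈ 988 kPa.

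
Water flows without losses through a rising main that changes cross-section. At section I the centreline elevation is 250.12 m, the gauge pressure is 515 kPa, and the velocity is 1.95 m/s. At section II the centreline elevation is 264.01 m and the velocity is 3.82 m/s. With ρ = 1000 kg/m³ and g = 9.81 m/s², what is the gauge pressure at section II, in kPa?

P₂ ≈ 373 kPa

Pressure head at I: ψ₁ = P₁/(ρg) = 515×1000 / (1000 × 9.81) = 52.50 m.
Velocity heads: v₁²/2g = 1.95²/19.62 = 0.194 m; v₂²/2g = 3.82²/19.62 = 0.744 m.
Total head H = z₁ + ψ₁ + v₁²/2g = 250.12 + 52.50 + 0.194 = 302.81 m.
ψ₂ = H − z₂ − v₂²/2g = 302.81 − 264.01 − 0.744 = 38.06 m.
P₂ = ρgψ₂ = 1000 × 9.81 × 38.06 ≈ 373 kPa.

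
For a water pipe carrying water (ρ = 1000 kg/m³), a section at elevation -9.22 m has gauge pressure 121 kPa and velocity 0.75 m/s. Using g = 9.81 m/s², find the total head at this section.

h ≈ 3.14 m

Pressure head ψ = P/(ρg) = 121×1000 / (1000 × 9.81) = 12.33 m.
Velocity head = v²/(2g) = 0.75² / (2 × 9.81) = 0.029 m.
h = z + ψ + v²/(2g) = -9.22 + 12.33 + 0.029 = 3.14 m.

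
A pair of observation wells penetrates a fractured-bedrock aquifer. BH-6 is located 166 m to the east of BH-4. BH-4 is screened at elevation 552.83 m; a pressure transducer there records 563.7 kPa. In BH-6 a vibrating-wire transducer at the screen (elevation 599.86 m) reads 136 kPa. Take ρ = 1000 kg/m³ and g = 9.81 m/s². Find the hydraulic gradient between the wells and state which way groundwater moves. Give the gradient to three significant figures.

Pressure head at BH-4: ψ = P/(ρg) = 563.7×1000 / (1000 × 9.81) = 57.46 m.
Total head at BH-4: h = z + ψ = 552.83 + 57.46 = 610.29 m.
Pressure head at BH-6: ψ = P/(ρg) = 136×1000 / (1000 × 9.81) = 13.86 m.
Total head at BH-6: h = z + ψ = 599.86 + 13.86 = 613.72 m.
Head difference: h(BH-4) − h(BH-6) = 610.29 − 613.72 = -3.43 m.
Hydraulic gradient: i = |Δh| / L = 3.43 / 166 = 0.0207.
Flow is from higher to lower head: from BH-6 toward BH-4, i.e. toward the west.

i ≈ 0.0207; groundwater flows toward the west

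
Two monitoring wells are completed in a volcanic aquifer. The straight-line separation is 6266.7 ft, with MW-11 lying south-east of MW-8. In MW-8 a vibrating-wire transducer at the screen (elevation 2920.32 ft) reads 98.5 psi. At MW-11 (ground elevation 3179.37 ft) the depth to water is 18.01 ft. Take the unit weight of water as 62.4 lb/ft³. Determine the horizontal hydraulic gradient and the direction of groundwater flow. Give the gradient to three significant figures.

i ≈ 0.00219; groundwater flows toward the north-west

Pressure head at MW-8: ψ = 144·P/γ = 144 × 98.5 / 62.4 = 227.31 ft.
Total head at MW-8: h = z + ψ = 2920.32 + 227.31 = 3147.63 ft.
Total head at MW-11: h = 3179.37 − 18.01 = 3161.36 ft.
Head difference: h(MW-8) − h(MW-11) = 3147.63 − 3161.36 = -13.73 ft.
Hydraulic gradient: i = |Δh| / L = 13.73 / 6266.7 = 0.00219.
Flow is from higher to lower head: from MW-11 toward MW-8, i.e. toward the north-west.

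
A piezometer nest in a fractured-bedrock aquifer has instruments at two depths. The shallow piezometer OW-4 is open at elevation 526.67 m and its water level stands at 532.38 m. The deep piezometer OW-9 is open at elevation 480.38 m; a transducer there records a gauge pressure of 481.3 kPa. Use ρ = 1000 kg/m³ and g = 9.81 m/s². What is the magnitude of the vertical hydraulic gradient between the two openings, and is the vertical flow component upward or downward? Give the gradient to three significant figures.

|i_v| ≈ 0.0635; vertical flow is downward

Total head at OW-4: h = 532.38 m (water level in the standpipe).
Pressure head at OW-9: ψ = P/(ρg) = 481.3×1000 / (1000 × 9.81) = 49.06 m.
Total head at OW-9: h = z + ψ = 480.38 + 49.06 = 529.44 m.
Δh = h(OW-4) − h(OW-9) = 532.38 − 529.44 = 2.94 m.
Vertical separation Δz = 526.67 − 480.38 = 46.29 m.
|i_v| = |Δh| / Δz = 2.94 / 46.29 = 0.0635.
Head is higher in the shallow piezometer, so vertical flow is downward (recharge condition).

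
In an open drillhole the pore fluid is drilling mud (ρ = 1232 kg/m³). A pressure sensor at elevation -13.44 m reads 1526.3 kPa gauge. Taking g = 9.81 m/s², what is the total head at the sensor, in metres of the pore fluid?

ψ = P/(ρg) = 1526.3×1000 / (1232 × 9.81) = 126.29 m.
h = z + ψ = -13.44 + 126.29 = 112.85 m.

h ≈ 112.85 m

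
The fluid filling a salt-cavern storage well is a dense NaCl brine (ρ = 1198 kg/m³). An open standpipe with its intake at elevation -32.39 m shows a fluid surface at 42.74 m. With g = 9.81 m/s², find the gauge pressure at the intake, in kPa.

P ≈ 883 kPa

Pressure head ψ = h − z = 42.74 − (-32.39) = 75.13 m.
P = ρgψ = 1198 × 9.81 × 75.13 = 882956 Pa ≈ 883 kPa.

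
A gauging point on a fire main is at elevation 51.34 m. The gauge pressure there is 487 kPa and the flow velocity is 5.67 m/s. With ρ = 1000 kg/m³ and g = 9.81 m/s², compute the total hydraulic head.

h ≈ 102.62 m

Pressure head ψ = P/(ρg) = 487×1000 / (1000 × 9.81) = 49.64 m.
Velocity head = v²/(2g) = 5.67² / (2 × 9.81) = 1.639 m.
h = z + ψ + v²/(2g) = 51.34 + 49.64 + 1.639 = 102.62 m.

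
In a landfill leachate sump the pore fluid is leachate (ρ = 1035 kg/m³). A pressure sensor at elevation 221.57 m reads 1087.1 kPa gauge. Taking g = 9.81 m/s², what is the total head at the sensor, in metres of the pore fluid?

ψ = P/(ρg) = 1087.1×1000 / (1035 × 9.81) = 107.07 m.
h = z + ψ = 221.57 + 107.07 = 328.64 m.

h ≈ 328.64 m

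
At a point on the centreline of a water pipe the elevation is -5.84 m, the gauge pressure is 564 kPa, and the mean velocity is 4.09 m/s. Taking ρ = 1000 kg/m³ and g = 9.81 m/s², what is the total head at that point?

Pressure head ψ = P/(ρg) = 564×1000 / (1000 × 9.81) = 57.49 m.
Velocity head = v²/(2g) = 4.09² / (2 × 9.81) = 0.853 m.
h = z + ψ + v²/(2g) = -5.84 + 57.49 + 0.853 = 52.50 m.

h ≈ 52.50 m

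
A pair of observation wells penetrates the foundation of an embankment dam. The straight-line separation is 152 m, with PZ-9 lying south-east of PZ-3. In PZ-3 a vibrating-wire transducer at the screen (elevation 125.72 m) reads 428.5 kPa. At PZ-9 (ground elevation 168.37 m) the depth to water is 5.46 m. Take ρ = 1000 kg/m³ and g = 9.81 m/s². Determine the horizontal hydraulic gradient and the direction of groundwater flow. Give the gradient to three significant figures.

Pressure head at PZ-3: ψ = P/(ρg) = 428.5×1000 / (1000 × 9.81) = 43.68 m.
Total head at PZ-3: h = z + ψ = 125.72 + 43.68 = 169.40 m.
Total head at PZ-9: h = 168.37 − 5.46 = 162.91 m.
Head difference: h(PZ-3) − h(PZ-9) = 169.40 − 162.91 = 6.49 m.
Hydraulic gradient: i = |Δh| / L = 6.49 / 152 = 0.0427.
Flow is from higher to lower head: from PZ-3 toward PZ-9, i.e. toward the south-east.

i ≈ 0.0427; groundwater flows toward the south-east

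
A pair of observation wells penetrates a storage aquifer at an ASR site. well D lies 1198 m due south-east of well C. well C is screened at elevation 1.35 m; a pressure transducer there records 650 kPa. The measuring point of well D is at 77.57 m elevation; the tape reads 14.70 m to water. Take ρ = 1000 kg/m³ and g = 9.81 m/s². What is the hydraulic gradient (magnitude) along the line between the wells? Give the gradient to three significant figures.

Pressure head at well C: ψ = P/(ρg) = 650×1000 / (1000 × 9.81) = 66.26 m.
Total head at well C: h = z + ψ = 1.35 + 66.26 = 67.61 m.
Total head at well D: h = 77.57 − 14.70 = 62.87 m.
Head difference: h(well C) − h(well D) = 67.61 − 62.87 = 4.74 m.
Hydraulic gradient: i = |Δh| / L = 4.74 / 1198 = 0.00396.

i ≈ 0.00396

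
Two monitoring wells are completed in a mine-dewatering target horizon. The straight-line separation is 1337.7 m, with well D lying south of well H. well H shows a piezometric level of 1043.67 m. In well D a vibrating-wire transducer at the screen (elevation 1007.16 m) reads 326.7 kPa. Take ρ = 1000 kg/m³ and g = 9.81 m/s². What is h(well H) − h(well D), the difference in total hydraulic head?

Total head at well H: h = 1043.67 m (water level in the piezometer is the total head).
Pressure head at well D: ψ = P/(ρg) = 326.7×1000 / (1000 × 9.81) = 33.30 m.
Total head at well D: h = z + ψ = 1007.16 + 33.30 = 1040.46 m.
Head difference: h(well H) − h(well D) = 1043.67 − 1040.46 = 3.21 m.

Δh ≈ 3.21 m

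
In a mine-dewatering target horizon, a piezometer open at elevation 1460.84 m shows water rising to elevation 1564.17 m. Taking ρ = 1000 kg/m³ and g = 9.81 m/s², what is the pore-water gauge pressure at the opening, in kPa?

P ≈ 1010 kPa

Pressure head ψ = h − z = 1564.17 − 1460.84 = 103.33 m.
P = ρgψ = 1000 × 9.81 × 103.33 = 1013667 Pa ≈ 1010 kPa.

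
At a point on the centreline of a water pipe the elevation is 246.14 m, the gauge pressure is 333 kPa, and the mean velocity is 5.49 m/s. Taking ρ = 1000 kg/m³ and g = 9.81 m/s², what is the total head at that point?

Pressure head ψ = P/(ρg) = 333×1000 / (1000 × 9.81) = 33.94 m.
Velocity head = v²/(2g) = 5.49² / (2 × 9.81) = 1.536 m.
h = z + ψ + v²/(2g) = 246.14 + 33.94 + 1.536 = 281.62 m.

h ≈ 281.62 m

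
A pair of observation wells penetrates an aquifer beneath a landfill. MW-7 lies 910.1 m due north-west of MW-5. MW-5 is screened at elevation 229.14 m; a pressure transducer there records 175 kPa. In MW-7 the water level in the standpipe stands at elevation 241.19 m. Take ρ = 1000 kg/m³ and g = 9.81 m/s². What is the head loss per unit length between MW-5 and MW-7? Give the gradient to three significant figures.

i ≈ 0.00636 m/m

Pressure head at MW-5: ψ = P/(ρg) = 175×1000 / (1000 × 9.81) = 17.84 m.
Total head at MW-5: h = z + ψ = 229.14 + 17.84 = 246.98 m.
Total head at MW-7: h = 241.19 m (water level in the piezometer is the total head).
Head difference: h(MW-5) − h(MW-7) = 246.98 − 241.19 = 5.79 m.
Hydraulic gradient: i = |Δh| / L = 5.79 / 910.1 = 0.00636.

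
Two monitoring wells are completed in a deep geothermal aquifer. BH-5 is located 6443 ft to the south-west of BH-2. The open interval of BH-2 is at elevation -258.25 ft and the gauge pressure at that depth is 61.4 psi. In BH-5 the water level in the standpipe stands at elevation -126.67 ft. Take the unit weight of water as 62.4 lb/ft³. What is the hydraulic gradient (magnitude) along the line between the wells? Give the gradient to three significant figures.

i ≈ 0.00157

Pressure head at BH-2: ψ = 144·P/γ = 144 × 61.4 / 62.4 = 141.69 ft.
Total head at BH-2: h = z + ψ = -258.25 + 141.69 = -116.56 ft.
Total head at BH-5: h = -126.67 ft (water level in the piezometer is the total head).
Head difference: h(BH-2) − h(BH-5) = -116.56 − (-126.67) = 10.11 ft.
Hydraulic gradient: i = |Δh| / L = 10.11 / 6443 = 0.00157.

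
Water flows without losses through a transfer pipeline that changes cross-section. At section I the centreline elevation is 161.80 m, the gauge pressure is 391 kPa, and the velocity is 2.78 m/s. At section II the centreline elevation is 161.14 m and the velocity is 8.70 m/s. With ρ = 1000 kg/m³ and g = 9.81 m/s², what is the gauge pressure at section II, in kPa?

P₂ ≈ 363 kPa

Pressure head at I: ψ₁ = P₁/(ρg) = 391×1000 / (1000 × 9.81) = 39.86 m.
Velocity heads: v₁²/2g = 2.78²/19.62 = 0.394 m; v₂²/2g = 8.70²/19.62 = 3.858 m.
Total head H = z₁ + ψ₁ + v₁²/2g = 161.80 + 39.86 + 0.394 = 202.05 m.
ψ₂ = H − z₂ − v₂²/2g = 202.05 − 161.14 − 3.858 = 37.05 m.
P₂ = ρgψ₂ = 1000 × 9.81 × 37.05 ≈ 363 kPa.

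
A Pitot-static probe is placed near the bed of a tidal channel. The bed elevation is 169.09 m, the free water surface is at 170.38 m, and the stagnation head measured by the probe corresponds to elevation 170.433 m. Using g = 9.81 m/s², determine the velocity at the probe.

Near the bed, under hydrostatic conditions, the piezometric head (z + ψ) equals the free-surface elevation, 170.38 m.
Velocity head = total − piezometric = 170.433 − 170.38 = 0.053 m.
v = √(2g·h_v) = √(2 × 9.81 × 0.053) = 1.02 m/s.

v ≈ 1.02 m/s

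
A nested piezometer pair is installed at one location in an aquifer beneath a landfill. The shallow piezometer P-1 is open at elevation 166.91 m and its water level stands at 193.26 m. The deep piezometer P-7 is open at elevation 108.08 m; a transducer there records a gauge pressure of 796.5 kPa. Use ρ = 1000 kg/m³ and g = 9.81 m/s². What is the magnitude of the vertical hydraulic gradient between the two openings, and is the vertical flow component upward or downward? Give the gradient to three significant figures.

|i_v| ≈ 0.0678; vertical flow is downward

Total head at P-1: h = 193.26 m (water level in the standpipe).
Pressure head at P-7: ψ = P/(ρg) = 796.5×1000 / (1000 × 9.81) = 81.19 m.
Total head at P-7: h = z + ψ = 108.08 + 81.19 = 189.27 m.
Δh = h(P-1) − h(P-7) = 193.26 − 189.27 = 3.99 m.
Vertical separation Δz = 166.91 − 108.08 = 58.83 m.
|i_v| = |Δh| / Δz = 3.99 / 58.83 = 0.0678.
Head is higher in the shallow piezometer, so vertical flow is downward (recharge condition).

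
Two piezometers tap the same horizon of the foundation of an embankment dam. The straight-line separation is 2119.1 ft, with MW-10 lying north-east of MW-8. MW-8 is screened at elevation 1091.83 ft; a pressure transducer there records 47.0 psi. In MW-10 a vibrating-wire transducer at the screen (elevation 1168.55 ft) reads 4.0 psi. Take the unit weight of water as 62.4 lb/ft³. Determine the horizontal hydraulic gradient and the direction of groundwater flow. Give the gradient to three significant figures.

Pressure head at MW-8: ψ = 144·P/γ = 144 × 47.0 / 62.4 = 108.46 ft.
Total head at MW-8: h = z + ψ = 1091.83 + 108.46 = 1200.29 ft.
Pressure head at MW-10: ψ = 144·P/γ = 144 × 4.0 / 62.4 = 9.23 ft.
Total head at MW-10: h = z + ψ = 1168.55 + 9.23 = 1177.78 ft.
Head difference: h(MW-8) − h(MW-10) = 1200.29 − 1177.78 = 22.51 ft.
Hydraulic gradient: i = |Δh| / L = 22.51 / 2119.1 = 0.0106.
Flow is from higher to lower head: from MW-8 toward MW-10, i.e. toward the north-east.

i ≈ 0.0106; groundwater flows toward the north-east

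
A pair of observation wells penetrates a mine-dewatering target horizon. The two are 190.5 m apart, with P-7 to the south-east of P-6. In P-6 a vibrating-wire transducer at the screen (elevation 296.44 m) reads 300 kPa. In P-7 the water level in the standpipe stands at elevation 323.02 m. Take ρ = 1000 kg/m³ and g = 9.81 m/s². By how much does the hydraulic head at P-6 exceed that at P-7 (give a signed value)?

Δh ≈ 4.00 m

Pressure head at P-6: ψ = P/(ρg) = 300×1000 / (1000 × 9.81) = 30.58 m.
Total head at P-6: h = z + ψ = 296.44 + 30.58 = 327.02 m.
Total head at P-7: h = 323.02 m (water level in the piezometer is the total head).
Head difference: h(P-6) − h(P-7) = 327.02 − 323.02 = 4.00 m.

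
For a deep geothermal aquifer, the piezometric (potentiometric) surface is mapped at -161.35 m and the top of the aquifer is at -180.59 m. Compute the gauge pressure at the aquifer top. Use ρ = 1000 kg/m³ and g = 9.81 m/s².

P ≈ 189 kPa

Pressure head at the aquifer top: ψ = h − z = -161.35 − (-180.59) = 19.24 m.
P = ρgψ = 1000 × 9.81 × 19.24 = 188744 Pa ≈ 189 kPa.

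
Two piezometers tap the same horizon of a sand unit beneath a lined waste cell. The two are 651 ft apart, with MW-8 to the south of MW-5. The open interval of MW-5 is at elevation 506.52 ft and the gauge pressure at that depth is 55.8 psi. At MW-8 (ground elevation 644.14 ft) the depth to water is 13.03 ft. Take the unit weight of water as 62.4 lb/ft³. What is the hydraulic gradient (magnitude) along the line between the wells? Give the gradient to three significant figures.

Pressure head at MW-5: ψ = 144·P/γ = 144 × 55.8 / 62.4 = 128.77 ft.
Total head at MW-5: h = z + ψ = 506.52 + 128.77 = 635.29 ft.
Total head at MW-8: h = 644.14 − 13.03 = 631.11 ft.
Head difference: h(MW-5) − h(MW-8) = 635.29 − 631.11 = 4.18 ft.
Hydraulic gradient: i = |Δh| / L = 4.18 / 651 = 0.00642.

i ≈ 0.00642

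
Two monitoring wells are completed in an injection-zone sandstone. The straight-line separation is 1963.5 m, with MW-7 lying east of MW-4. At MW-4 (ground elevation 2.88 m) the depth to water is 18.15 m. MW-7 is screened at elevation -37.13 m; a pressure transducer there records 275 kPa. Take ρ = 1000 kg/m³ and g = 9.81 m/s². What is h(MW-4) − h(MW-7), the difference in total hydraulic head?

Δh ≈ -6.17 m

Total head at MW-4: h = 2.88 − 18.15 = -15.27 m.
Pressure head at MW-7: ψ = P/(ρg) = 275×1000 / (1000 × 9.81) = 28.03 m.
Total head at MW-7: h = z + ψ = -37.13 + 28.03 = -9.10 m.
Head difference: h(MW-4) − h(MW-7) = -15.27 − (-9.10) = -6.17 m.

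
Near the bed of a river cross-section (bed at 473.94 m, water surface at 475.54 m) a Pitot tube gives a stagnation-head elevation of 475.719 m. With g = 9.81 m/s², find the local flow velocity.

Near the bed, under hydrostatic conditions, the piezometric head (z + ψ) equals the free-surface elevation, 475.54 m.
Velocity head = total − piezometric = 475.719 − 475.54 = 0.179 m.
v = √(2g·h_v) = √(2 × 9.81 × 0.179) = 1.87 m/s.

v ≈ 1.87 m/s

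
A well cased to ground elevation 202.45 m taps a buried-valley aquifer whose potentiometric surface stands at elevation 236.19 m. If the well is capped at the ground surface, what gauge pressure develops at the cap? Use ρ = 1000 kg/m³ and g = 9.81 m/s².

Head above the cap: Δh = 236.19 − 202.45 = 33.74 m.
P = ρgΔh = 1000 × 9.81 × 33.74 = 330989 Pa ≈ 331 kPa.

P ≈ 331 kPa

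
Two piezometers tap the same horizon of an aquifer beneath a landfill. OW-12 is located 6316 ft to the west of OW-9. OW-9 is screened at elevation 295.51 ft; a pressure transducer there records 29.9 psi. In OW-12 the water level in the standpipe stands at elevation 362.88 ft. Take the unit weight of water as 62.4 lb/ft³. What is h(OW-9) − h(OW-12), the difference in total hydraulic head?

Δh ≈ 1.63 ft

Pressure head at OW-9: ψ = 144·P/γ = 144 × 29.9 / 62.4 = 69.00 ft.
Total head at OW-9: h = z + ψ = 295.51 + 69.00 = 364.51 ft.
Total head at OW-12: h = 362.88 ft (water level in the piezometer is the total head).
Head difference: h(OW-9) − h(OW-12) = 364.51 − 362.88 = 1.63 ft.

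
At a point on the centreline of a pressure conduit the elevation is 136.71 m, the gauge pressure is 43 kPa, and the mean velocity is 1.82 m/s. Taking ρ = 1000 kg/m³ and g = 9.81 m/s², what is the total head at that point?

h ≈ 141.26 m

Pressure head ψ = P/(ρg) = 43×1000 / (1000 × 9.81) = 4.38 m.
Velocity head = v²/(2g) = 1.82² / (2 × 9.81) = 0.169 m.
h = z + ψ + v²/(2g) = 136.71 + 4.38 + 0.169 = 141.26 m.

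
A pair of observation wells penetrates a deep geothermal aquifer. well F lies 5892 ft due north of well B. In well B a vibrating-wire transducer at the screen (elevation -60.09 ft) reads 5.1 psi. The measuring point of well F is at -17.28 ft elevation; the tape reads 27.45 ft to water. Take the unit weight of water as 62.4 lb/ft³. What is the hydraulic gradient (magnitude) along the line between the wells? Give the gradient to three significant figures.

i ≈ 0.000609

Pressure head at well B: ψ = 144·P/γ = 144 × 5.1 / 62.4 = 11.77 ft.
Total head at well B: h = z + ψ = -60.09 + 11.77 = -48.32 ft.
Total head at well F: h = -17.28 − 27.45 = -44.73 ft.
Head difference: h(well B) − h(well F) = -48.32 − (-44.73) = -3.59 ft.
Hydraulic gradient: i = |Δh| / L = 3.59 / 5892 = 0.000609.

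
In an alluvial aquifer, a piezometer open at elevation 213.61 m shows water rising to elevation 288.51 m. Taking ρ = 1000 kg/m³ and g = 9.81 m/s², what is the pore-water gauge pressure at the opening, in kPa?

P ≈ 735 kPa

Pressure head ψ = h − z = 288.51 − 213.61 = 74.90 m.
P = ρgψ = 1000 × 9.81 × 74.90 = 734769 Pa ≈ 735 kPa.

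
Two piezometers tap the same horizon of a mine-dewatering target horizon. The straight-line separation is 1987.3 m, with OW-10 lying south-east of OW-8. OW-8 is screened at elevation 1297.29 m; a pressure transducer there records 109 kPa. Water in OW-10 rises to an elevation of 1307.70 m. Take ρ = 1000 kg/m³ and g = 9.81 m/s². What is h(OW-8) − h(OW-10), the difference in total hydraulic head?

Δh ≈ 0.70 m

Pressure head at OW-8: ψ = P/(ρg) = 109×1000 / (1000 × 9.81) = 11.11 m.
Total head at OW-8: h = z + ψ = 1297.29 + 11.11 = 1308.40 m.
Total head at OW-10: h = 1307.70 m (water level in the piezometer is the total head).
Head difference: h(OW-8) − h(OW-10) = 1308.40 − 1307.70 = 0.70 m.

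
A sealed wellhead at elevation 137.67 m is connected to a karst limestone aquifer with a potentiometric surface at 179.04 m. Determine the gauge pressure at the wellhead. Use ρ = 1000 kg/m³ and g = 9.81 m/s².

P ≈ 406 kPa

Head above the cap: Δh = 179.04 − 137.67 = 41.37 m.
P = ρgΔh = 1000 × 9.81 × 41.37 = 405840 Pa ≈ 406 kPa.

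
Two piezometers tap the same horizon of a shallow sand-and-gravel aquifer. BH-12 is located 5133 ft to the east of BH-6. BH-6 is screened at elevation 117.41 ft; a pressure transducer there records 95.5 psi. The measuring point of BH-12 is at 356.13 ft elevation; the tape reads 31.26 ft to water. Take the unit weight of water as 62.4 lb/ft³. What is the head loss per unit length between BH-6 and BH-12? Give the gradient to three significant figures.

i ≈ 0.00252 ft/ft

Pressure head at BH-6: ψ = 144·P/γ = 144 × 95.5 / 62.4 = 220.38 ft.
Total head at BH-6: h = z + ψ = 117.41 + 220.38 = 337.79 ft.
Total head at BH-12: h = 356.13 − 31.26 = 324.87 ft.
Head difference: h(BH-6) − h(BH-12) = 337.79 − 324.87 = 12.92 ft.
Hydraulic gradient: i = |Δh| / L = 12.92 / 5133 = 0.00252.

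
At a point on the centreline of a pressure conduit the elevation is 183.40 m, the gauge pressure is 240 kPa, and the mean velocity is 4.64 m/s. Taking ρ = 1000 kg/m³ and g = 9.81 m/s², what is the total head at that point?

h ≈ 208.96 m

Pressure head ψ = P/(ρg) = 240×1000 / (1000 × 9.81) = 24.46 m.
Velocity head = v²/(2g) = 4.64² / (2 × 9.81) = 1.097 m.
h = z + ψ + v²/(2g) = 183.40 + 24.46 + 1.097 = 208.96 m.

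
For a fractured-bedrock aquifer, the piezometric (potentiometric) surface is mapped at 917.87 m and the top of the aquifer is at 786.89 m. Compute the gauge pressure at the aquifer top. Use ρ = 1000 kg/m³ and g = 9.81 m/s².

P ≈ 1280 kPa

Pressure head at the aquifer top: ψ = h − z = 917.87 − 786.89 = 130.98 m.
P = ρgψ = 1000 × 9.81 × 130.98 = 1284914 Pa ≈ 1280 kPa.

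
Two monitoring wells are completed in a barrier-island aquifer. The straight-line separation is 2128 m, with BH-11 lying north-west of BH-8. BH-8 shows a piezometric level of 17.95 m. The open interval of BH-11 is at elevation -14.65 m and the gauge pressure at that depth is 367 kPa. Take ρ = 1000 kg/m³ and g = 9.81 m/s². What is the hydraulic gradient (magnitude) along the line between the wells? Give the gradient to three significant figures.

Total head at BH-8: h = 17.95 m (water level in the piezometer is the total head).
Pressure head at BH-11: ψ = P/(ρg) = 367×1000 / (1000 × 9.81) = 37.41 m.
Total head at BH-11: h = z + ψ = -14.65 + 37.41 = 22.76 m.
Head difference: h(BH-8) − h(BH-11) = 17.95 − 22.76 = -4.81 m.
Hydraulic gradient: i = |Δh| / L = 4.81 / 2128 = 0.00226.

i ≈ 0.00226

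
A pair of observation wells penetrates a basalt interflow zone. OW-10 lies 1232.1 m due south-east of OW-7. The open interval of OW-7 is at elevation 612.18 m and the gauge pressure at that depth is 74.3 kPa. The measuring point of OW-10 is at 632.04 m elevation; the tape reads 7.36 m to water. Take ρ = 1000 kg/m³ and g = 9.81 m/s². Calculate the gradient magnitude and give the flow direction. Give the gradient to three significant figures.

Pressure head at OW-7: ψ = P/(ρg) = 74.3×1000 / (1000 × 9.81) = 7.57 m.
Total head at OW-7: h = z + ψ = 612.18 + 7.57 = 619.75 m.
Total head at OW-10: h = 632.04 − 7.36 = 624.68 m.
Head difference: h(OW-7) − h(OW-10) = 619.75 − 624.68 = -4.93 m.
Hydraulic gradient: i = |Δh| / L = 4.93 / 1232.1 = 0.00400.
Flow is from higher to lower head: from OW-10 toward OW-7, i.e. toward the north-west.

i ≈ 0.00400; groundwater flows toward the north-west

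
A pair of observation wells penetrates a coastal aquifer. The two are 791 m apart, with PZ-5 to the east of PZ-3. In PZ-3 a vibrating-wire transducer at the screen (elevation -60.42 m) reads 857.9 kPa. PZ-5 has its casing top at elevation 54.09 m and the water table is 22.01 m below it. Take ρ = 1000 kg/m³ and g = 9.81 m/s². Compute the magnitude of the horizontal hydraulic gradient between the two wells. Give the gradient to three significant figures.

i ≈ 0.00638

Pressure head at PZ-3: ψ = P/(ρg) = 857.9×1000 / (1000 × 9.81) = 87.45 m.
Total head at PZ-3: h = z + ψ = -60.42 + 87.45 = 27.03 m.
Total head at PZ-5: h = 54.09 − 22.01 = 32.08 m.
Head difference: h(PZ-3) − h(PZ-5) = 27.03 − 32.08 = -5.05 m.
Hydraulic gradient: i = |Δh| / L = 5.05 / 791 = 0.00638.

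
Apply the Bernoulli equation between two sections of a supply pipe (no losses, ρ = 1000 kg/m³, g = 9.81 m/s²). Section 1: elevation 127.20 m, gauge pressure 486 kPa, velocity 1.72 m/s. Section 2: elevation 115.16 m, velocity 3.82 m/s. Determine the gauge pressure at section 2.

P₂ ≈ 598 kPa

Pressure head at 1: ψ₁ = P₁/(ρg) = 486×1000 / (1000 × 9.81) = 49.54 m.
Velocity heads: v₁²/2g = 1.72²/19.62 = 0.151 m; v₂²/2g = 3.82²/19.62 = 0.744 m.
Total head H = z₁ + ψ₁ + v₁²/2g = 127.20 + 49.54 + 0.151 = 176.89 m.
ψ₂ = H − z₂ − v₂²/2g = 176.89 − 115.16 − 0.744 = 60.99 m.
P₂ = ρgψ₂ = 1000 × 9.81 × 60.99 ≈ 598 kPa.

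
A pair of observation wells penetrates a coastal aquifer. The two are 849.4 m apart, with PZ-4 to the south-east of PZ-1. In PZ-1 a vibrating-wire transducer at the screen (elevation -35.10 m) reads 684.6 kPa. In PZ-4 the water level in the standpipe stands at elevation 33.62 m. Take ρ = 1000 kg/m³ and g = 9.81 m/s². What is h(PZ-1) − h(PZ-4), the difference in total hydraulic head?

Δh ≈ 1.07 m

Pressure head at PZ-1: ψ = P/(ρg) = 684.6×1000 / (1000 × 9.81) = 69.79 m.
Total head at PZ-1: h = z + ψ = -35.10 + 69.79 = 34.69 m.
Total head at PZ-4: h = 33.62 m (water level in the piezometer is the total head).
Head difference: h(PZ-1) − h(PZ-4) = 34.69 − 33.62 = 1.07 m.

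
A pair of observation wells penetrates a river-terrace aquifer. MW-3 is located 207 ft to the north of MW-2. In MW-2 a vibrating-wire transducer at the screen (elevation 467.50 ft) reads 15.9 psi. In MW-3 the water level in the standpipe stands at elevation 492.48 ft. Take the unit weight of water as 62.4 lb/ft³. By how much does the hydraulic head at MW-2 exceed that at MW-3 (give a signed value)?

Pressure head at MW-2: ψ = 144·P/γ = 144 × 15.9 / 62.4 = 36.69 ft.
Total head at MW-2: h = z + ψ = 467.50 + 36.69 = 504.19 ft.
Total head at MW-3: h = 492.48 ft (water level in the piezometer is the total head).
Head difference: h(MW-2) − h(MW-3) = 504.19 − 492.48 = 11.71 ft.

Δh ≈ 11.71 ft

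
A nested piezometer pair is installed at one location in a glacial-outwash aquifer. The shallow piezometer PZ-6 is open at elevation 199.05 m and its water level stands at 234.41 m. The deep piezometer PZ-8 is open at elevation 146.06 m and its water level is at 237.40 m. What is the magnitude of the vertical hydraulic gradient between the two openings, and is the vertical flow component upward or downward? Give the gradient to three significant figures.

|i_v| ≈ 0.0564; vertical flow is upward

Total head at PZ-6: h = 234.41 m (water level in the standpipe).
Total head at PZ-8: h = 237.40 m.
Δh = h(PZ-6) − h(PZ-8) = 234.41 − 237.40 = -2.99 m.
Vertical separation Δz = 199.05 − 146.06 = 52.99 m.
|i_v| = |Δh| / Δz = 2.99 / 52.99 = 0.0564.
Head is higher in the deep piezometer, so vertical flow is upward (discharge condition).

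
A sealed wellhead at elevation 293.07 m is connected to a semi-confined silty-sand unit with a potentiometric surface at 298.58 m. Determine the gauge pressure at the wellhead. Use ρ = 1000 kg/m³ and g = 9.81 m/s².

P ≈ 54.1 kPa

Head above the cap: Δh = 298.58 − 293.07 = 5.51 m.
P = ρgΔh = 1000 × 9.81 × 5.51 = 54053 Pa ≈ 54.1 kPa.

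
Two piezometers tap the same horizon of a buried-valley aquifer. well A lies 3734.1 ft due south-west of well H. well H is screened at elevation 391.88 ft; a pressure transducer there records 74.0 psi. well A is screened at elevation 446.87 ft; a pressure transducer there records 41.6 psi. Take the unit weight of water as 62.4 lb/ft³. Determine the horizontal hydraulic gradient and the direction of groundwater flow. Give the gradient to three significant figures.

Pressure head at well H: ψ = 144·P/γ = 144 × 74.0 / 62.4 = 170.77 ft.
Total head at well H: h = z + ψ = 391.88 + 170.77 = 562.65 ft.
Pressure head at well A: ψ = 144·P/γ = 144 × 41.6 / 62.4 = 96.00 ft.
Total head at well A: h = z + ψ = 446.87 + 96.00 = 542.87 ft.
Head difference: h(well H) − h(well A) = 562.65 − 542.87 = 19.78 ft.
Hydraulic gradient: i = |Δh| / L = 19.78 / 3734.1 = 0.00530.
Flow is from higher to lower head: from well H toward well A, i.e. toward the south-west.

i ≈ 0.00530; groundwater flows toward the south-west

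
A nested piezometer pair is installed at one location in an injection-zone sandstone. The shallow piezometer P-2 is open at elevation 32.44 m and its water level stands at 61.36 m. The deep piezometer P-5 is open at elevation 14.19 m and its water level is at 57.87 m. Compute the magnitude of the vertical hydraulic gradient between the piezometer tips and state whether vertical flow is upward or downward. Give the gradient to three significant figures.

|i_v| ≈ 0.191; vertical flow is downward

Total head at P-2: h = 61.36 m (water level in the standpipe).
Total head at P-5: h = 57.87 m.
Δh = h(P-2) − h(P-5) = 61.36 − 57.87 = 3.49 m.
Vertical separation Δz = 32.44 − 14.19 = 18.25 m.
|i_v| = |Δh| / Δz = 3.49 / 18.25 = 0.191.
Head is higher in the shallow piezometer, so vertical flow is downward (recharge condition).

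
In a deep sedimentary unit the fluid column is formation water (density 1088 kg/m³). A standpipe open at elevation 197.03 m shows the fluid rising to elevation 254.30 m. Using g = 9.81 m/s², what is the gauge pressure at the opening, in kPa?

P ≈ 611 kPa

Pressure head ψ = h − z = 254.30 − 197.03 = 57.27 m.
P = ρgψ = 1088 × 9.81 × 57.27 = 611259 Pa ≈ 611 kPa.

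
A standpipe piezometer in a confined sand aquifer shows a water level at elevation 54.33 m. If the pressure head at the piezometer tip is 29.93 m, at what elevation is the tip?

z = h − ψ = 54.33 − 29.93 = 24.40 m.

z ≈ 24.40 m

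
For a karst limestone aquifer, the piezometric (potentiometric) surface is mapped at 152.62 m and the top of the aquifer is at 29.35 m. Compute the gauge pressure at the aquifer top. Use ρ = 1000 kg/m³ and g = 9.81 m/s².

Pressure head at the aquifer top: ψ = h − z = 152.62 − 29.35 = 123.27 m.
P = ρgψ = 1000 × 9.81 × 123.27 = 1209279 Pa ≈ 1210 kPa.

P ≈ 1210 kPa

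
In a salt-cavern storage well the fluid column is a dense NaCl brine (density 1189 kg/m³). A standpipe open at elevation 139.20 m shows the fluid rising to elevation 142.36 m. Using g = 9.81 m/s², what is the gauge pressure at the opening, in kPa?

P ≈ 36.9 kPa

Pressure head ψ = h − z = 142.36 − 139.20 = 3.16 m.
P = ρgψ = 1189 × 9.81 × 3.16 = 36859 Pa ≈ 36.9 kPa.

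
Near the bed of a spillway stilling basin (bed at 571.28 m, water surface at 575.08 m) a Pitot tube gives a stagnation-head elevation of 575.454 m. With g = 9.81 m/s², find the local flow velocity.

v ≈ 2.71 m/s

Near the bed, under hydrostatic conditions, the piezometric head (z + ψ) equals the free-surface elevation, 575.08 m.
Velocity head = total − piezometric = 575.454 − 575.08 = 0.374 m.
v = √(2g·h_v) = √(2 × 9.81 × 0.374) = 2.71 m/s.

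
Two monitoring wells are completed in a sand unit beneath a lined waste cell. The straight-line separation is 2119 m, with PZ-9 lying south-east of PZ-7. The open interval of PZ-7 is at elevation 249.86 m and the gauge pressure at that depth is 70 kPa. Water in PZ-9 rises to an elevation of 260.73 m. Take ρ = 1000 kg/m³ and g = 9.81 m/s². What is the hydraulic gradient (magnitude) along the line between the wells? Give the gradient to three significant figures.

Pressure head at PZ-7: ψ = P/(ρg) = 70×1000 / (1000 × 9.81) = 7.14 m.
Total head at PZ-7: h = z + ψ = 249.86 + 7.14 = 257.00 m.
Total head at PZ-9: h = 260.73 m (water level in the piezometer is the total head).
Head difference: h(PZ-7) − h(PZ-9) = 257.00 − 260.73 = -3.73 m.
Hydraulic gradient: i = |Δh| / L = 3.73 / 2119 = 0.00176.

i ≈ 0.00176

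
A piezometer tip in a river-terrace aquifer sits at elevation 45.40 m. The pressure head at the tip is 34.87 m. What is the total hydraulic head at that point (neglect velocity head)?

h ≈ 80.27 m

h = z + ψ = 45.40 + 34.87 = 80.27 m.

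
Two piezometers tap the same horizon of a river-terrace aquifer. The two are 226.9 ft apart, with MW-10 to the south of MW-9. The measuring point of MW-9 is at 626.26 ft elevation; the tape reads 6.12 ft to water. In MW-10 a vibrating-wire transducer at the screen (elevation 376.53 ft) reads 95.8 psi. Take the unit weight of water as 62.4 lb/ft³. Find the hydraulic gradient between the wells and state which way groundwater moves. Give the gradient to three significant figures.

i ≈ 0.0993; groundwater flows toward the south

Total head at MW-9: h = 626.26 − 6.12 = 620.14 ft.
Pressure head at MW-10: ψ = 144·P/γ = 144 × 95.8 / 62.4 = 221.08 ft.
Total head at MW-10: h = z + ψ = 376.53 + 221.08 = 597.61 ft.
Head difference: h(MW-9) − h(MW-10) = 620.14 − 597.61 = 22.53 ft.
Hydraulic gradient: i = |Δh| / L = 22.53 / 226.9 = 0.0993.
Flow is from higher to lower head: from MW-9 toward MW-10, i.e. toward the south.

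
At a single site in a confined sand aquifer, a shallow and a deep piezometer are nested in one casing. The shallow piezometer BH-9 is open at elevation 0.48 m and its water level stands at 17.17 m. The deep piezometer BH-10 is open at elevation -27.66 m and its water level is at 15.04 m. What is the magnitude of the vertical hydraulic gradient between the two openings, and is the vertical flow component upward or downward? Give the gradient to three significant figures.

|i_v| ≈ 0.0757; vertical flow is downward

Total head at BH-9: h = 17.17 m (water level in the standpipe).
Total head at BH-10: h = 15.04 m.
Δh = h(BH-9) − h(BH-10) = 17.17 − 15.04 = 2.13 m.
Vertical separation Δz = 0.48 − (-27.66) = 28.14 m.
|i_v| = |Δh| / Δz = 2.13 / 28.14 = 0.0757.
Head is higher in the shallow piezometer, so vertical flow is downward (recharge condition).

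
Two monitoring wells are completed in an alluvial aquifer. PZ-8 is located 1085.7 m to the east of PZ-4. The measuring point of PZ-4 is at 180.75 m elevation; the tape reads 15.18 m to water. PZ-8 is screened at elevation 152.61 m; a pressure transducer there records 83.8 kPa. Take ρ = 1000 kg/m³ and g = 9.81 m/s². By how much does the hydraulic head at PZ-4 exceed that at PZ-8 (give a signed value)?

Total head at PZ-4: h = 180.75 − 15.18 = 165.57 m.
Pressure head at PZ-8: ψ = P/(ρg) = 83.8×1000 / (1000 × 9.81) = 8.54 m.
Total head at PZ-8: h = z + ψ = 152.61 + 8.54 = 161.15 m.
Head difference: h(PZ-4) − h(PZ-8) = 165.57 − 161.15 = 4.42 m.

Δh ≈ 4.42 m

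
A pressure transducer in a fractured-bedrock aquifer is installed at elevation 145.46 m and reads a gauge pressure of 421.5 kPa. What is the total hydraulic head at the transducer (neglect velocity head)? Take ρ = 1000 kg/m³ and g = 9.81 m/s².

ψ = P/(ρg) = 421.5×1000 / (1000 × 9.81) = 42.97 m.
h = z + ψ = 145.46 + 42.97 = 188.43 m.

h ≈ 188.43 m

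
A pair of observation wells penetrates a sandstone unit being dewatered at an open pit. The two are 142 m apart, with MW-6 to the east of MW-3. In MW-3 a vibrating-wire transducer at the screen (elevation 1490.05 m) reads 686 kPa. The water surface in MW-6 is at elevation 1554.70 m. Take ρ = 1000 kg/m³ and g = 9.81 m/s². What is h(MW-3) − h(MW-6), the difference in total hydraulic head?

Pressure head at MW-3: ψ = P/(ρg) = 686×1000 / (1000 × 9.81) = 69.93 m.
Total head at MW-3: h = z + ψ = 1490.05 + 69.93 = 1559.98 m.
Total head at MW-6: h = 1554.70 m (water level in the piezometer is the total head).
Head difference: h(MW-3) − h(MW-6) = 1559.98 − 1554.70 = 5.28 m.

Δh ≈ 5.28 m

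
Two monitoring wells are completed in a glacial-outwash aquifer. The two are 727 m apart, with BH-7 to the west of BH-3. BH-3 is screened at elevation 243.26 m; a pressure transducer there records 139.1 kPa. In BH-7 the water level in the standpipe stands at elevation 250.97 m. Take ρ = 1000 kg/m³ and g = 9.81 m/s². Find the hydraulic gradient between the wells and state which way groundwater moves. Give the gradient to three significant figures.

Pressure head at BH-3: ψ = P/(ρg) = 139.1×1000 / (1000 × 9.81) = 14.18 m.
Total head at BH-3: h = z + ψ = 243.26 + 14.18 = 257.44 m.
Total head at BH-7: h = 250.97 m (water level in the piezometer is the total head).
Head difference: h(BH-3) − h(BH-7) = 257.44 − 250.97 = 6.47 m.
Hydraulic gradient: i = |Δh| / L = 6.47 / 727 = 0.00890.
Flow is from higher to lower head: from BH-3 toward BH-7, i.e. toward the west.

i ≈ 0.00890; groundwater flows toward the west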